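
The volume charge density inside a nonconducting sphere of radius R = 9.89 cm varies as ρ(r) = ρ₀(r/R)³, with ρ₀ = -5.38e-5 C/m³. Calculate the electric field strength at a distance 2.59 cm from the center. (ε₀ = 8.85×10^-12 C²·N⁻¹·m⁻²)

E = 471 V/m

Use a concentric Gaussian sphere at r = 2.59 cm (r < R).
Q_enc = ∫₀^r ρ(r')·4πr'² dr' = (4πρ₀/R³) ∫₀^r r'^5 dr' = 4πρ₀ r^6/(6·R³) = -3.516×10^-11 C.
Since E is radial and uniform over the Gaussian sphere, Φ = E·4πr² = Q_enc/ε₀.
E = |Q_enc|/(4πε₀r²) = (3.516×10^-11)/(4π·8.85×10^-12·(0.0259)²) = 471 N/C.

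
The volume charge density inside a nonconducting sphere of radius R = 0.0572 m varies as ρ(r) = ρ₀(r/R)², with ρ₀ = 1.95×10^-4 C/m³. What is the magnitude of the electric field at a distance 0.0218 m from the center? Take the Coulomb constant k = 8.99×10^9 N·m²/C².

Symmetry ⇒ E = E(r) r̂. Gaussian sphere of radius r = 0.0218 m (r < R).
Q_enc = ∫₀^r ρ(r')·4πr'² dr' = (4πρ₀/R²) ∫₀^r r'^4 dr' = 4πρ₀ r^5/(5·R²) = 7.375e-10 C.
By Gauss's law, ∮E·dA = E·4πr² = Q_enc/ε₀.
E = k|Q_enc|/r² = (8.99×10^9)(7.375e-10)/(0.0218)² = 1.40×10^4 N/C.

|E| = 1.40×10^4 V/m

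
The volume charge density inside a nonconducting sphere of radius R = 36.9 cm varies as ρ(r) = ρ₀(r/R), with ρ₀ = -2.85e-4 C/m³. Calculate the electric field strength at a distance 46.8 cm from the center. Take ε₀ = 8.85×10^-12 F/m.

E = 1.85e6 N/C

Take a concentric spherical Gaussian surface of radius r = 46.8 cm (r > R, all charge enclosed).
Q_enc = 4π ∫₀^R ρ₀(r'/R)^1 r'² dr' = 4πρ₀R³/4 = -4.499×10^-5 C.
Gauss's law: E·4πr² = Q_enc/ε₀.
E = |Q_enc|/(4πε₀r²) = (4.499×10^-5)/(4π·8.85×10^-12·(0.468)²) = 1.85×10^6 N/C.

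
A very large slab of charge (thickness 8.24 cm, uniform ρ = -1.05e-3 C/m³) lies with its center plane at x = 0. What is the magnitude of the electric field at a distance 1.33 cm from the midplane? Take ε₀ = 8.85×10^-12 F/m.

E = 1.58×10^6 V/m

By symmetry E is perpendicular to the slab. A Gaussian pillbox from −1.33 cm to +1.33 cm (face area A) lies entirely within the slab.
Q_enc = ρ·(2x)·A and flux = 2EA, so 2EA = 2ρxA/ε₀ ⇒ E = |ρ|x/ε₀.
E = (1.05×10^-3)(0.0133)/(8.85×10^-12) = 1.58×10^6 N/C.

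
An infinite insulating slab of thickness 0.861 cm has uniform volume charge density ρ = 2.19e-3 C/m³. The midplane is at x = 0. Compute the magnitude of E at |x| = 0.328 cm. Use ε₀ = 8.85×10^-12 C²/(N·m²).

E = 8.12×10^5 V/m

By symmetry E is perpendicular to the slab. A Gaussian pillbox from −0.328 cm to +0.328 cm (face area A) lies entirely within the slab.
Q_enc = ρ·(2x)·A and flux = 2EA, so 2EA = 2ρxA/ε₀ ⇒ E = |ρ|x/ε₀.
E = (2.19e-3)(0.00328)/(8.85×10^-12) = 8.12×10^5 N/C.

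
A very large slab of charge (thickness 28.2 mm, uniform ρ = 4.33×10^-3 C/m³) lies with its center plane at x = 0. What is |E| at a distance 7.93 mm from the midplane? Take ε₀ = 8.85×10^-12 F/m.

By symmetry E is perpendicular to the slab. A Gaussian pillbox from −7.93 mm to +7.93 mm (face area A) lies entirely within the slab.
Q_enc = ρ·(2x)·A and flux = 2EA, so 2EA = 2ρxA/ε₀ ⇒ E = |ρ|x/ε₀.
E = (4.33e-3)(0.00793)/(8.85×10^-12) = 3.88e6 N/C.

E ≈ 3.88e6 N/C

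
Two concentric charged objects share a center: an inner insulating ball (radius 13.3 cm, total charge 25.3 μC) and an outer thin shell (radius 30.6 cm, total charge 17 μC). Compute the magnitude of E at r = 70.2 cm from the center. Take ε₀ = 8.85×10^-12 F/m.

Take a concentric spherical Gaussian surface of radius r = 70.2 cm (r > 30.6 cm, enclosing both).
Q_enc = (25.3 μC) + (17 μC) = 4.23×10^-5 C.
By Gauss's law, ∮E·dA = E·4πr² = Q_enc/ε₀.
E = |Q_enc|/(4πε₀r²) = (4.23×10^-5)/(4π·8.85×10^-12·(0.702)²) = 7.72×10^5 N/C.

E ≈ 7.72×10^5 N/C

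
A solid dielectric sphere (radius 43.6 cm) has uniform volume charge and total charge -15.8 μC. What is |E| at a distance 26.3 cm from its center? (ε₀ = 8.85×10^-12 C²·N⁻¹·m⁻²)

4.51×10^5 N/C

By spherical symmetry E is radial; choose a Gaussian sphere of radius r = 26.3 cm (r < R).
For a uniform sphere the enclosed fraction is (r/R)³, so Q_enc = (-15.8 μC)(0.263/0.436)³ = -3.468e-6 C.
Gauss's law: E·4πr² = Q_enc/ε₀.
E = |Q_enc|/(4πε₀r²) = (3.468×10^-6)/(4π·8.85×10^-12·(0.263)²) = 4.51e5 N/C.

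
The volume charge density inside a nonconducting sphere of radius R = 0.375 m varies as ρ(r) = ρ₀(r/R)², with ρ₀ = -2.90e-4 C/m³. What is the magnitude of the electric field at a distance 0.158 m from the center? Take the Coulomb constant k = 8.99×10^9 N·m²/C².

Take a concentric spherical Gaussian surface of radius r = 0.158 m (r < R).
Integrate the density: Q_enc = 4π ∫₀^r ρ₀(r'/R)^2 r'² dr' = 4πρ₀ r^5/(5·R²) = -5.103e-7 C.
Gauss's law: E·4πr² = Q_enc/ε₀.
E = k|Q_enc|/r² = (8.99×10^9)(5.103e-7)/(0.158)² = 1.84×10^5 N/C.

E = 1.84×10^5 N/C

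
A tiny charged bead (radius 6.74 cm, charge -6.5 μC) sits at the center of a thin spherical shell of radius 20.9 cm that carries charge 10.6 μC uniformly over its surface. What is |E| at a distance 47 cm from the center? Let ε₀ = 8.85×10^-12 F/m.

E ≈ 1.67×10^5 V/m

Symmetry ⇒ E = E(r) r̂. Gaussian sphere of radius r = 47 cm (r > 20.9 cm, enclosing both).
Q_enc = (-6.5 μC) + (10.6 μC) = 4.10×10^-6 C.
Since E is radial and uniform over the Gaussian sphere, Φ = E·4πr² = Q_enc/ε₀.
E = |Q_enc|/(4πε₀r²) = (4.10×10^-6)/(4π·8.85×10^-12·(0.47)²) = 1.67×10^5 N/C.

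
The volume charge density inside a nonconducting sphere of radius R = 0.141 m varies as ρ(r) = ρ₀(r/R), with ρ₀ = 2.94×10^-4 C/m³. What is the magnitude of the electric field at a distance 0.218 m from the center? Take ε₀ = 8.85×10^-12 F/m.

Take a concentric spherical Gaussian surface of radius r = 0.218 m (r > R, all charge enclosed).
Q_enc = 4π ∫₀^R ρ₀(r'/R)^1 r'² dr' = 4πρ₀R³/4 = 2.589×10^-6 C.
Since E is radial and uniform over the Gaussian sphere, Φ = E·4πr² = Q_enc/ε₀.
E = |Q_enc|/(4πε₀r²) = (2.589×10^-6)/(4π·8.85×10^-12·(0.218)²) = 4.90×10^5 N/C.

E = 4.90e5 V/m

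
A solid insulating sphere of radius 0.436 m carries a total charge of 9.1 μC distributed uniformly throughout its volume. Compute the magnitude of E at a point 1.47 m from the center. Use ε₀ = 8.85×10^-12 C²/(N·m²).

E ≈ 3.79e4 N/C

Use a concentric Gaussian sphere at r = 1.47 m (r > R, so the entire charge is enclosed).
Q_enc = 9.1 μC = 9.10e-6 C.
Gauss's law: E·4πr² = Q_enc/ε₀.
E = |Q_enc|/(4πε₀r²) = (9.10×10^-6)/(4π·8.85×10^-12·(1.47)²) = 3.79×10^4 N/C.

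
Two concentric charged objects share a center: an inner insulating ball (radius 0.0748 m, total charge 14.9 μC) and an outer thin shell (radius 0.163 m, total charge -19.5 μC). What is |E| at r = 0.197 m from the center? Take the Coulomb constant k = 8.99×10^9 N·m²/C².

E = 1.07e6 N/C

Use a concentric Gaussian sphere at r = 0.197 m (r > 0.163 m, enclosing both).
Q_enc = (14.9 μC) + (-19.5 μC) = -4.60×10^-6 C.
Since E is radial and uniform over the Gaussian sphere, Φ = E·4πr² = Q_enc/ε₀.
E = k|Q_enc|/r² = (8.99×10^9)(4.60e-6)/(0.197)² = 1.07×10^6 N/C.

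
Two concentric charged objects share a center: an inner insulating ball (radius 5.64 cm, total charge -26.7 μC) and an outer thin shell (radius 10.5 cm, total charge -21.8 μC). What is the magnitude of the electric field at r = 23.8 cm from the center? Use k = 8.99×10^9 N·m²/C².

Take a concentric spherical Gaussian surface of radius r = 23.8 cm (r > 10.5 cm, enclosing both).
Q_enc = (-26.7 μC) + (-21.8 μC) = -4.85×10^-5 C.
By Gauss's law, ∮E·dA = E·4πr² = Q_enc/ε₀.
E = k|Q_enc|/r² = (8.99×10^9)(4.85×10^-5)/(0.238)² = 7.70×10^6 N/C.

7.70e6 N/C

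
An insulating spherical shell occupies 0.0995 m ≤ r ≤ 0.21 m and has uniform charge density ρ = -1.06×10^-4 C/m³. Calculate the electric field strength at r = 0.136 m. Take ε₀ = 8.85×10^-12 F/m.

By spherical symmetry E is radial; choose a Gaussian sphere of radius r = 0.136 m (within the shell material, 0.0995 m < r < 0.21 m).
Enclosed charge is the volume from a to r: Q_enc = (4π/3)ρ(r³ − a³) = -6.795×10^-7 C.
Applying ∮E·dA = Q_enc/ε₀ with Φ = E(4πr²):
E = |Q_enc|/(4πε₀r²) = (6.795×10^-7)/(4π·8.85×10^-12·(0.136)²) = 3.30e5 N/C.

E = 3.30×10^5 N/C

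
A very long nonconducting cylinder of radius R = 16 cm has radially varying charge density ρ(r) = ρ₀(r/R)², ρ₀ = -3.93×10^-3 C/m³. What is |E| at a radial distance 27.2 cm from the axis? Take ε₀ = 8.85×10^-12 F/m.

By cylindrical symmetry E is radial; use a coaxial Gaussian cylinder of radius 27.2 cm and length L (r > R, full charge per length enclosed).
λ_enc = 2π ∫₀^R ρ₀(r'/R)^2 r' dr' = 2πρ₀R²/4 = -1.58×10^-4 C/m.
Gauss's law: E·2πrL = λ_enc L/ε₀.
E = |λ_enc|/(2πε₀r) = (1.58×10^-4)/(2π·8.85×10^-12·0.272) = 1.04e7 N/C.

1.04×10^7 V/m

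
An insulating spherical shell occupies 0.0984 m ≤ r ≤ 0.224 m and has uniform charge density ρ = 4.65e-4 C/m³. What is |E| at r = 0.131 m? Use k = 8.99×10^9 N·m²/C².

E ≈ 1.32×10^6 N/C

By spherical symmetry E is radial; choose a Gaussian sphere of radius r = 0.131 m (within the shell material, 0.0984 m < r < 0.224 m).
Enclosed charge is the volume from a to r: Q_enc = (4π/3)ρ(r³ − a³) = 2.523×10^-6 C.
Since E is radial and uniform over the Gaussian sphere, Φ = E·4πr² = Q_enc/ε₀.
E = k|Q_enc|/r² = (8.99×10^9)(2.523e-6)/(0.131)² = 1.32×10^6 N/C.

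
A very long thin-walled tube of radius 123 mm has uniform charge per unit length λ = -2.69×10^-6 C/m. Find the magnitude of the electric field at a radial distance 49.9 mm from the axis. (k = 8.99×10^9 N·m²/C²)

By cylindrical symmetry E is radial; use a coaxial Gaussian cylinder of radius 49.9 mm and length L (r < 123 mm, inside the shell).
No charge is enclosed, so Gauss's law gives E·2πrL = 0 ⇒ E = 0.

|E| = 0 V/m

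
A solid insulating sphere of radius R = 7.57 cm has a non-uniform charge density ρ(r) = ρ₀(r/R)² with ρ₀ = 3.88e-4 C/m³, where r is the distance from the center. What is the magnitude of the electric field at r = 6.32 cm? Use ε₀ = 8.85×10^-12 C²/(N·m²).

By spherical symmetry E is radial; choose a Gaussian sphere of radius r = 6.32 cm (r < R).
Integrate the density: Q_enc = 4π ∫₀^r ρ₀(r'/R)^2 r'² dr' = 4πρ₀ r^5/(5·R²) = 1.716×10^-7 C.
Since E is radial and uniform over the Gaussian sphere, Φ = E·4πr² = Q_enc/ε₀.
E = |Q_enc|/(4πε₀r²) = (1.716e-7)/(4π·8.85×10^-12·(0.0632)²) = 3.86×10^5 N/C.

E ≈ 3.86×10^5 N/C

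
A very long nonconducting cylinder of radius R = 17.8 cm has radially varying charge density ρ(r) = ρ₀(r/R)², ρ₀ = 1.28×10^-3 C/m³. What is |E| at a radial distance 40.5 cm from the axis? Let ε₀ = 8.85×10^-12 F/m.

E ≈ 2.83×10^6 N/C

Coaxial Gaussian cylinder, radius r = 40.5 cm, length L (r > R, full charge per length enclosed).
λ_enc = 2π ∫₀^R ρ₀(r'/R)^2 r' dr' = 2πρ₀R²/4 = 6.37×10^-5 C/m.
Since E is radial and uniform over the curved surface, Φ = E·2πrL = Q_enc/ε₀ = λ_enc L/ε₀.
E = |λ_enc|/(2πε₀r) = (6.37e-5)/(2π·8.85×10^-12·0.405) = 2.83e6 N/C.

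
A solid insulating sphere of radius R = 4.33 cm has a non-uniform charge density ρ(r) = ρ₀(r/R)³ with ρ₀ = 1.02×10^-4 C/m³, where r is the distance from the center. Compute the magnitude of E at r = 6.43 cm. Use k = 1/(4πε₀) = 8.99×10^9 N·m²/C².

By spherical symmetry E is radial; choose a Gaussian sphere of radius r = 6.43 cm (r > R, all charge enclosed).
Q_enc = 4π ∫₀^R ρ₀(r'/R)^3 r'² dr' = 4πρ₀R³/6 = 1.734e-8 C.
Since E is radial and uniform over the Gaussian sphere, Φ = E·4πr² = Q_enc/ε₀.
E = k|Q_enc|/r² = (8.99×10^9)(1.734×10^-8)/(0.0643)² = 3.77e4 N/C.

E ≈ 3.77×10^4 N/C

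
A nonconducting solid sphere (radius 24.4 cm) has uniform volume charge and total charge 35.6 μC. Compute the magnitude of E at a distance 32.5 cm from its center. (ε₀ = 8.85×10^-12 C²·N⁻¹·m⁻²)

Symmetry ⇒ E = E(r) r̂. Gaussian sphere of radius r = 32.5 cm (r > R, so the entire charge is enclosed).
Q_enc = 35.6 μC = 3.56e-5 C.
Since E is radial and uniform over the Gaussian sphere, Φ = E·4πr² = Q_enc/ε₀.
E = |Q_enc|/(4πε₀r²) = (3.56e-5)/(4π·8.85×10^-12·(0.325)²) = 3.03e6 N/C.

E ≈ 3.03×10^6 V/m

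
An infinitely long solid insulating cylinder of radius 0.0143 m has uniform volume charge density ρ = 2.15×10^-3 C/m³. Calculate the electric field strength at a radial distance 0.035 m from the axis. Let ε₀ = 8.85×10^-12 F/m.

Coaxial Gaussian cylinder, radius r = 0.035 m, length L (r > 0.0143 m, full cross-section enclosed).
λ_enc = ρ·πR² = (2.15e-3)π(0.0143)² = 1.381e-6 C/m.
Applying ∮E·dA = Q_enc/ε₀ with the end caps contributing no flux:
E = |λ_enc|/(2πε₀r) = (1.381×10^-6)/(2π·8.85×10^-12·0.035) = 7.10×10^5 N/C.

|E| = 7.10×10^5 V/m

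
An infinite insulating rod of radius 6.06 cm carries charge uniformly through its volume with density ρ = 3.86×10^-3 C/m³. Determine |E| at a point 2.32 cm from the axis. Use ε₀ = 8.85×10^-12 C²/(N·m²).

E = 5.06×10^6 V/m

Take a coaxial cylindrical Gaussian surface of radius r = 2.32 cm and length L (r < R).
Enclosed charge per unit length: λ_enc = ρ·πr² = (3.86×10^-3)π(0.0232)² = 6.527×10^-6 C/m.
Since E is radial and uniform over the curved surface, Φ = E·2πrL = Q_enc/ε₀ = λ_enc L/ε₀.
E = |λ_enc|/(2πε₀r) = (6.527e-6)/(2π·8.85×10^-12·0.0232) = 5.06×10^6 N/C.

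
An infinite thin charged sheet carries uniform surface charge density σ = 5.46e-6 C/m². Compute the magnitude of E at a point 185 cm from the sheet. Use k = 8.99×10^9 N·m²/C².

The symmetry is planar: E is normal to the sheet and the same magnitude on both sides. Take a pillbox straddling the sheet with end-cap area A.
Only the two end caps contribute flux: Φ = 2EA. With Q_enc = σA, Gauss's law gives E = |σ|/(2ε₀).
E = 2πk|σ| = 2π(8.99×10^9)(5.46×10^-6) = 3.08e5 N/C.

|E| = 3.08×10^5 V/m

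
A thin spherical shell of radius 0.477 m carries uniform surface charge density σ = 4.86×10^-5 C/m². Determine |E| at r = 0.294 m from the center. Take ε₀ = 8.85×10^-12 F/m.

By spherical symmetry E is radial; choose a Gaussian sphere of radius r = 0.294 m (inside the shell, r < 0.477 m).
All the charge is outside the Gaussian surface: Q_enc = 0, hence E = 0 everywhere inside the shell.

|E| = 0 N/C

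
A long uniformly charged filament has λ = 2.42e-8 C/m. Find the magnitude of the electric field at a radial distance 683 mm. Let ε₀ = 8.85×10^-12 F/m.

Take a coaxial cylindrical Gaussian surface of radius r = 683 mm and length L.
Q_enc = λL, so λ_enc = 2.42×10^-8 C/m.
Gauss's law: E·2πrL = λ_enc L/ε₀.
E = |λ_enc|/(2πε₀r) = (2.42×10^-8)/(2π·8.85×10^-12·0.683) = 637 N/C.

|E| ≈ 637 V/m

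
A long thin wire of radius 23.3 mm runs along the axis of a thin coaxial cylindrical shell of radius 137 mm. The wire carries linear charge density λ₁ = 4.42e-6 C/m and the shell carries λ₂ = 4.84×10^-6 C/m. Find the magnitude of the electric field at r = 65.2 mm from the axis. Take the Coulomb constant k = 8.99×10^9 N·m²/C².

Choose a coaxial cylinder of radius r = 65.2 mm (arbitrary length L) as the Gaussian surface (between the conductors, 23.3 mm < r < 137 mm).
The shell at 137 mm lies outside the Gaussian surface, so λ_enc = λ₁ = 4.42×10^-6 C/m.
Applying ∮E·dA = Q_enc/ε₀ with the end caps contributing no flux:
E = 2k|λ_enc|/r = 2(8.99×10^9)(4.42e-6)/(0.0652) = 1.22×10^6 N/C.

|E| = 1.22×10^6 N/C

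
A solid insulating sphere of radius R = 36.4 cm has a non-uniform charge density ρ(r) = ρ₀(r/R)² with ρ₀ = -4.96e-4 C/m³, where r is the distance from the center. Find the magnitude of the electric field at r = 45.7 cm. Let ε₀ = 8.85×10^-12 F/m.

|E| = 2.59e6 N/C

Symmetry ⇒ E = E(r) r̂. Gaussian sphere of radius r = 45.7 cm (r > R, all charge enclosed).
Q_enc = 4π ∫₀^R ρ₀(r'/R)^2 r'² dr' = 4πρ₀R³/5 = -6.012e-5 C.
By Gauss's law, ∮E·dA = E·4πr² = Q_enc/ε₀.
E = |Q_enc|/(4πε₀r²) = (6.012×10^-5)/(4π·8.85×10^-12·(0.457)²) = 2.59×10^6 N/C.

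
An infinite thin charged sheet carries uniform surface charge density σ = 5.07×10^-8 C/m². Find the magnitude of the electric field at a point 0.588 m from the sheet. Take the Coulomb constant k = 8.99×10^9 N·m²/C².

By planar symmetry E is perpendicular to the sheet and uniform; use a Gaussian pillbox with flat faces of area A on each side of the sheet.
Flux Φ = 2EA and Q_enc = σA, so 2EA = σA/ε₀ ⇒ E = |σ|/(2ε₀), independent of distance.
E = 2πk|σ| = 2π(8.99×10^9)(5.07×10^-8) = 2.86×10^3 N/C.

|E| = 2.86×10^3 N/C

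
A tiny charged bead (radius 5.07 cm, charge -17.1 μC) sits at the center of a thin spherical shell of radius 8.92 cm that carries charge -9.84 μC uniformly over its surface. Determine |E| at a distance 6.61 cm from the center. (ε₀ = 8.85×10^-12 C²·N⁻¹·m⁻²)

Symmetry ⇒ E = E(r) r̂. Gaussian sphere of radius r = 6.61 cm (between the bodies, 5.07 cm < r < 8.92 cm).
The shell at 8.92 cm lies outside the Gaussian surface, so Q_enc = -17.1 μC = -1.71×10^-5 C.
Applying ∮E·dA = Q_enc/ε₀ with Φ = E(4πr²):
E = |Q_enc|/(4πε₀r²) = (1.71×10^-5)/(4π·8.85×10^-12·(0.0661)²) = 3.52×10^7 N/C.

|E| ≈ 3.52×10^7 V/m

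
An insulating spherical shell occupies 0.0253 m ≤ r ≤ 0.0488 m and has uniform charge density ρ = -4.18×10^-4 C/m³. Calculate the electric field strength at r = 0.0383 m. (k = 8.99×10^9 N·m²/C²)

E = 4.29×10^5 N/C

By spherical symmetry E is radial; choose a Gaussian sphere of radius r = 0.0383 m (within the shell material, 0.0253 m < r < 0.0488 m).
Enclosed charge is the volume from a to r: Q_enc = (4π/3)ρ(r³ − a³) = -7.001e-8 C.
By Gauss's law, ∮E·dA = E·4πr² = Q_enc/ε₀.
E = k|Q_enc|/r² = (8.99×10^9)(7.001×10^-8)/(0.0383)² = 4.29×10^5 N/C.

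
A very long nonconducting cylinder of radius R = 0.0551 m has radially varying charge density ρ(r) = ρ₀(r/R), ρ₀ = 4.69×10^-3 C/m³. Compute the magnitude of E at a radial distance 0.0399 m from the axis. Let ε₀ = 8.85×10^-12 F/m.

By cylindrical symmetry E is radial; use a coaxial Gaussian cylinder of radius 0.0399 m and length L (r < R).
λ_enc = ∫₀^r ρ(r')·2πr' dr' = (2πρ₀/R)·r^3/3 = 1.132×10^-5 C/m.
Gauss's law: E·2πrL = λ_enc L/ε₀.
E = |λ_enc|/(2πε₀r) = (1.132×10^-5)/(2π·8.85×10^-12·0.0399) = 5.10e6 N/C.

|E| ≈ 5.10×10^6 N/C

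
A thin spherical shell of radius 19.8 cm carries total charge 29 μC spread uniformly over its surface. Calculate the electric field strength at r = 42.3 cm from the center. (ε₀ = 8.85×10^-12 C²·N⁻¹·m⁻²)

By spherical symmetry E is radial; choose a Gaussian sphere of radius r = 42.3 cm (r > 19.8 cm).
The entire shell is enclosed: Q_enc = 2.90×10^-5 C.
Since E is radial and uniform over the Gaussian sphere, Φ = E·4πr² = Q_enc/ε₀.
E = |Q_enc|/(4πε₀r²) = (2.90×10^-5)/(4π·8.85×10^-12·(0.423)²) = 1.46×10^6 N/C.

E ≈ 1.46e6 N/C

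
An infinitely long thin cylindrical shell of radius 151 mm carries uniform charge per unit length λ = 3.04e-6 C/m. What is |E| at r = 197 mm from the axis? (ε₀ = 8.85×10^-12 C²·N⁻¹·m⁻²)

Take a coaxial cylindrical Gaussian surface of radius r = 197 mm and length L (r > 151 mm).
The full line charge is enclosed: λ_enc = 3.04×10^-6 C/m.
Applying ∮E·dA = Q_enc/ε₀ with the end caps contributing no flux:
E = |λ_enc|/(2πε₀r) = (3.04×10^-6)/(2π·8.85×10^-12·0.197) = 2.78e5 N/C.

2.78×10^5 V/m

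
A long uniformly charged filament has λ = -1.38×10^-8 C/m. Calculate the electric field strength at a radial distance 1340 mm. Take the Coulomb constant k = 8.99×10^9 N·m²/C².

E ≈ 185 V/m

Choose a coaxial cylinder of radius r = 1340 mm (arbitrary length L) as the Gaussian surface.
Q_enc = λL, so λ_enc = -1.38×10^-8 C/m.
Applying ∮E·dA = Q_enc/ε₀ with the end caps contributing no flux:
E = 2k|λ_enc|/r = 2(8.99×10^9)(1.38×10^-8)/(1.34) = 185 N/C.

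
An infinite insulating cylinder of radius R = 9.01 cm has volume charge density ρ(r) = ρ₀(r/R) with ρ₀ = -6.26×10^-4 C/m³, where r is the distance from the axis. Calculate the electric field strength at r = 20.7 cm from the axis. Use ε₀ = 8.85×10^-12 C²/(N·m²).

Choose a coaxial cylinder of radius r = 20.7 cm (arbitrary length L) as the Gaussian surface (r > R, full charge per length enclosed).
λ_enc = 2π ∫₀^R ρ₀(r'/R)^1 r' dr' = 2πρ₀R²/3 = -1.064×10^-5 C/m.
Applying ∮E·dA = Q_enc/ε₀ with the end caps contributing no flux:
E = |λ_enc|/(2πε₀r) = (1.064×10^-5)/(2π·8.85×10^-12·0.207) = 9.25×10^5 N/C.

|E| = 9.25×10^5 V/m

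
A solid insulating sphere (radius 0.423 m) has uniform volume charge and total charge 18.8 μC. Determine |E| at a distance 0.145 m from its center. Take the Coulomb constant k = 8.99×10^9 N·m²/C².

Symmetry ⇒ E = E(r) r̂. Gaussian sphere of radius r = 0.145 m (r < R).
Only the charge within r is enclosed: Q_enc = Q·(r/R)³ = (18.8 μC)·(0.145 m/0.423 m)³ = 7.573×10^-7 C.
By Gauss's law, ∮E·dA = E·4πr² = Q_enc/ε₀.
E = k|Q_enc|/r² = (8.99×10^9)(7.573e-7)/(0.145)² = 3.24×10^5 N/C.

|E| = 3.24e5 N/C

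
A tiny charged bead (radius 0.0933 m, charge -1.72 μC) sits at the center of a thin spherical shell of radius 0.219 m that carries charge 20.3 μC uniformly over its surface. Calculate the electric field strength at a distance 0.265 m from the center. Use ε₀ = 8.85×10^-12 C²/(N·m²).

2.38×10^6 N/C

Use a concentric Gaussian sphere at r = 0.265 m (r > 0.219 m, enclosing both).
Q_enc = (-1.72 μC) + (20.3 μC) = 1.858e-5 C.
By Gauss's law, ∮E·dA = E·4πr² = Q_enc/ε₀.
E = |Q_enc|/(4πε₀r²) = (1.858×10^-5)/(4π·8.85×10^-12·(0.265)²) = 2.38e6 N/C.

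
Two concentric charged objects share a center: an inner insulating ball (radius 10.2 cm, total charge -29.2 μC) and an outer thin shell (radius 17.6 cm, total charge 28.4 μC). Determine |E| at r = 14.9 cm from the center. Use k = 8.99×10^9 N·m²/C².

Take a concentric spherical Gaussian surface of radius r = 14.9 cm (between the bodies, 10.2 cm < r < 17.6 cm).
The shell at 17.6 cm lies outside the Gaussian surface, so Q_enc = -29.2 μC = -2.92e-5 C.
Applying ∮E·dA = Q_enc/ε₀ with Φ = E(4πr²):
E = k|Q_enc|/r² = (8.99×10^9)(2.92e-5)/(0.149)² = 1.18e7 N/C.

E = 1.18×10^7 N/C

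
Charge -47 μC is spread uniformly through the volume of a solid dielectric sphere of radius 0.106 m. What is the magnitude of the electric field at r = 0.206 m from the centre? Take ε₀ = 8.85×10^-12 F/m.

|E| = 9.96×10^6 N/C

By spherical symmetry E is radial; choose a Gaussian sphere of radius r = 0.206 m (r > R, so the entire charge is enclosed).
Q_enc = -47 μC = -4.70×10^-5 C.
Applying ∮E·dA = Q_enc/ε₀ with Φ = E(4πr²):
E = |Q_enc|/(4πε₀r²) = (4.70×10^-5)/(4π·8.85×10^-12·(0.206)²) = 9.96×10^6 N/C.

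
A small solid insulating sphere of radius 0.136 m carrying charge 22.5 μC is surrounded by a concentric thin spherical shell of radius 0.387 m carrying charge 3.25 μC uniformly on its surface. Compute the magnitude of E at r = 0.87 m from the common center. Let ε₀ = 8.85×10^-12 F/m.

E = 3.06×10^5 N/C

By spherical symmetry E is radial; choose a Gaussian sphere of radius r = 0.87 m (r > 0.387 m, enclosing both).
Q_enc = (22.5 μC) + (3.25 μC) = 2.575×10^-5 C.
Applying ∮E·dA = Q_enc/ε₀ with Φ = E(4πr²):
E = |Q_enc|/(4πε₀r²) = (2.575×10^-5)/(4π·8.85×10^-12·(0.87)²) = 3.06×10^5 N/C.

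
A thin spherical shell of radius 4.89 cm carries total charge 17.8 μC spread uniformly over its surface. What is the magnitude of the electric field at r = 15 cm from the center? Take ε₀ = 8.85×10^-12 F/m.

Take a concentric spherical Gaussian surface of radius r = 15 cm (r > 4.89 cm).
The entire shell is enclosed: Q_enc = 1.78×10^-5 C.
Applying ∮E·dA = Q_enc/ε₀ with Φ = E(4πr²):
E = |Q_enc|/(4πε₀r²) = (1.78e-5)/(4π·8.85×10^-12·(0.15)²) = 7.11×10^6 N/C.

E ≈ 7.11e6 N/C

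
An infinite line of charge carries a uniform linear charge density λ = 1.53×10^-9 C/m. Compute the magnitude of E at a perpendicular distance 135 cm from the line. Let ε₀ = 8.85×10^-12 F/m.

By cylindrical symmetry E is radial; use a coaxial Gaussian cylinder of radius 135 cm and length L.
Q_enc = λL, so λ_enc = 1.53e-9 C/m.
By Gauss's law (flux through the curved wall only), E·2πrL = λ_enc L/ε₀.
E = |λ_enc|/(2πε₀r) = (1.53×10^-9)/(2π·8.85×10^-12·1.35) = 20.4 N/C.

E ≈ 20.4 N/C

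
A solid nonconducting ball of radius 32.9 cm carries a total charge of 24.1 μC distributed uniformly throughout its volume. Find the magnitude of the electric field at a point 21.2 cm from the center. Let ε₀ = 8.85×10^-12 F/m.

E ≈ 1.29×10^6 N/C

Symmetry ⇒ E = E(r) r̂. Gaussian sphere of radius r = 21.2 cm (r < R).
Only the charge within r is enclosed: Q_enc = Q·(r/R)³ = (24.1 μC)·(21.2 cm/32.9 cm)³ = 6.448e-6 C.
Gauss's law: E·4πr² = Q_enc/ε₀.
E = |Q_enc|/(4πε₀r²) = (6.448e-6)/(4π·8.85×10^-12·(0.212)²) = 1.29×10^6 N/C.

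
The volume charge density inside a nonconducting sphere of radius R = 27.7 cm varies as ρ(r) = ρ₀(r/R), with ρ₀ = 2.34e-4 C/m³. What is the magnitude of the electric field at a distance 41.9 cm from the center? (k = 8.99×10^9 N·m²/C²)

Use a concentric Gaussian sphere at r = 41.9 cm (r > R, all charge enclosed).
Q_enc = 4π ∫₀^R ρ₀(r'/R)^1 r'² dr' = 4πρ₀R³/4 = 1.562×10^-5 C.
Applying ∮E·dA = Q_enc/ε₀ with Φ = E(4πr²):
E = k|Q_enc|/r² = (8.99×10^9)(1.562×10^-5)/(0.419)² = 8.00×10^5 N/C.

|E| ≈ 8.00×10^5 N/C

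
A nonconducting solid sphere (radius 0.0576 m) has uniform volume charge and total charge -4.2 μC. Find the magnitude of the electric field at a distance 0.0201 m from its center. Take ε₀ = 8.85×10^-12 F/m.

E ≈ 3.97×10^6 N/C

Symmetry ⇒ E = E(r) r̂. Gaussian sphere of radius r = 0.0201 m (r < R).
Only the charge within r is enclosed: Q_enc = Q·(r/R)³ = (-4.2 μC)·(0.0201 m/0.0576 m)³ = -1.785×10^-7 C.
Gauss's law: E·4πr² = Q_enc/ε₀.
E = |Q_enc|/(4πε₀r²) = (1.785e-7)/(4π·8.85×10^-12·(0.0201)²) = 3.97×10^6 N/C.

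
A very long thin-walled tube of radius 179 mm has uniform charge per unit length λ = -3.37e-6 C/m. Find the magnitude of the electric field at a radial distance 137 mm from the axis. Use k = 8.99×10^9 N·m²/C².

E = 0 (no enclosed charge)

By cylindrical symmetry E is radial; use a coaxial Gaussian cylinder of radius 137 mm and length L (r < 179 mm, inside the shell).
All the surface charge lies outside this cylinder: Q_enc = 0, hence E = 0.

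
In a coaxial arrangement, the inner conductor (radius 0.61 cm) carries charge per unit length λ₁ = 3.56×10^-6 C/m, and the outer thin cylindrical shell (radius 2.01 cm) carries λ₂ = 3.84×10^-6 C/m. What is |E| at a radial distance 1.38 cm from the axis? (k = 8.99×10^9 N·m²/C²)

By cylindrical symmetry E is radial; use a coaxial Gaussian cylinder of radius 1.38 cm and length L (between the conductors, 0.61 cm < r < 2.01 cm).
Only the inner wire is enclosed; the outer shell contributes nothing inside itself. λ_enc = λ₁ = 3.56e-6 C/m.
Since E is radial and uniform over the curved surface, Φ = E·2πrL = Q_enc/ε₀ = λ_enc L/ε₀.
E = 2k|λ_enc|/r = 2(8.99×10^9)(3.56e-6)/(0.0138) = 4.64e6 N/C.

E = 4.64e6 V/m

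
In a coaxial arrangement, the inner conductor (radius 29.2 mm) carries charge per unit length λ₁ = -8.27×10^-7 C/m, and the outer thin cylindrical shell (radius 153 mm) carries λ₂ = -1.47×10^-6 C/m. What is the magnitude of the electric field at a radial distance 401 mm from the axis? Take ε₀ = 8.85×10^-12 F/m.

Choose a coaxial cylinder of radius r = 401 mm (arbitrary length L) as the Gaussian surface (r > 153 mm, enclosing both).
λ_enc = λ₁ + λ₂ = (-8.27×10^-7) + (-1.47×10^-6) = -2.297×10^-6 C/m.
By Gauss's law (flux through the curved wall only), E·2πrL = λ_enc L/ε₀.
E = |λ_enc|/(2πε₀r) = (2.297×10^-6)/(2π·8.85×10^-12·0.401) = 1.03×10^5 N/C.

|E| = 1.03e5 N/C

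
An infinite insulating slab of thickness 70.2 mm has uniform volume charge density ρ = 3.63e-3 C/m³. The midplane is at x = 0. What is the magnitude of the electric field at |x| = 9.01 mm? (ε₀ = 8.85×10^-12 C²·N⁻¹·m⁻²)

By symmetry E is perpendicular to the slab. A Gaussian pillbox from −9.01 mm to +9.01 mm (face area A) lies entirely within the slab.
Q_enc = ρ·(2x)·A and flux = 2EA, so 2EA = 2ρxA/ε₀ ⇒ E = |ρ|x/ε₀.
E = (3.63e-3)(0.00901)/(8.85×10^-12) = 3.70×10^6 N/C.

E ≈ 3.70×10^6 V/m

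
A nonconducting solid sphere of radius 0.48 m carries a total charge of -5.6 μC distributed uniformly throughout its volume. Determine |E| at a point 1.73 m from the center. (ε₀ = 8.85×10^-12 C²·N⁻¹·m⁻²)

|E| ≈ 1.68×10^4 N/C

Take a concentric spherical Gaussian surface of radius r = 1.73 m (r > R, so the entire charge is enclosed).
Q_enc = -5.6 μC = -5.60×10^-6 C.
Gauss's law: E·4πr² = Q_enc/ε₀.
E = |Q_enc|/(4πε₀r²) = (5.60e-6)/(4π·8.85×10^-12·(1.73)²) = 1.68×10^4 N/C.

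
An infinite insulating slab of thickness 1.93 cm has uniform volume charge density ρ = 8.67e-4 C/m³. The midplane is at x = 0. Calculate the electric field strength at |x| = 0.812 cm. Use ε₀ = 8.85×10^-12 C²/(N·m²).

By symmetry E is perpendicular to the slab. A Gaussian pillbox from −0.812 cm to +0.812 cm (face area A) lies entirely within the slab.
Q_enc = ρ·(2x)·A and flux = 2EA, so 2EA = 2ρxA/ε₀ ⇒ E = |ρ|x/ε₀.
E = (8.67×10^-4)(0.00812)/(8.85×10^-12) = 7.95e5 N/C.

|E| ≈ 7.95×10^5 V/m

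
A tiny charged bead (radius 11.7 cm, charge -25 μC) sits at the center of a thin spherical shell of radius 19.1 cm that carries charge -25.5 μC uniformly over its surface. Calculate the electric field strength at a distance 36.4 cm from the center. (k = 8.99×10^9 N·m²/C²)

|E| = 3.43×10^6 V/m

By spherical symmetry E is radial; choose a Gaussian sphere of radius r = 36.4 cm (r > 19.1 cm, enclosing both).
Q_enc = (-25 μC) + (-25.5 μC) = -5.05×10^-5 C.
Gauss's law: E·4πr² = Q_enc/ε₀.
E = k|Q_enc|/r² = (8.99×10^9)(5.05×10^-5)/(0.364)² = 3.43e6 N/C.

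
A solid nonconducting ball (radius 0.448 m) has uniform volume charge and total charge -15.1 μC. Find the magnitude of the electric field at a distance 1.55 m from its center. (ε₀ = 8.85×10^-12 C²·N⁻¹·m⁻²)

Symmetry ⇒ E = E(r) r̂. Gaussian sphere of radius r = 1.55 m (r > R, so the entire charge is enclosed).
Q_enc = -15.1 μC = -1.51×10^-5 C.
Since E is radial and uniform over the Gaussian sphere, Φ = E·4πr² = Q_enc/ε₀.
E = |Q_enc|/(4πε₀r²) = (1.51e-5)/(4π·8.85×10^-12·(1.55)²) = 5.65×10^4 N/C.

5.65×10^4 N/C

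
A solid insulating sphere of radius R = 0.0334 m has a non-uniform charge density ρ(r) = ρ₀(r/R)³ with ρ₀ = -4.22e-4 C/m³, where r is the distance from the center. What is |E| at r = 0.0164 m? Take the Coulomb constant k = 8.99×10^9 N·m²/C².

E ≈ 1.54e4 N/C

Take a concentric spherical Gaussian surface of radius r = 0.0164 m (r < R).
Integrate the density: Q_enc = 4π ∫₀^r ρ₀(r'/R)^3 r'² dr' = 4πρ₀ r^6/(6·R³) = -4.615e-10 C.
By Gauss's law, ∮E·dA = E·4πr² = Q_enc/ε₀.
E = k|Q_enc|/r² = (8.99×10^9)(4.615×10^-10)/(0.0164)² = 1.54×10^4 N/C.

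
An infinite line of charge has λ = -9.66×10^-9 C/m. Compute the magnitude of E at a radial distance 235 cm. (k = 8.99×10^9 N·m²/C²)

73.9 N/C

Choose a coaxial cylinder of radius r = 235 cm (arbitrary length L) as the Gaussian surface.
Q_enc = λL, so λ_enc = -9.66×10^-9 C/m.
Since E is radial and uniform over the curved surface, Φ = E·2πrL = Q_enc/ε₀ = λ_enc L/ε₀.
E = 2k|λ_enc|/r = 2(8.99×10^9)(9.66e-9)/(2.35) = 73.9 N/C.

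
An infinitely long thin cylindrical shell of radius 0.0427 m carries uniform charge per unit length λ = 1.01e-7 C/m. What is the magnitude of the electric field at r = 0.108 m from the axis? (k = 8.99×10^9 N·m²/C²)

By cylindrical symmetry E is radial; use a coaxial Gaussian cylinder of radius 0.108 m and length L (r > 0.0427 m).
The full line charge is enclosed: λ_enc = 1.01×10^-7 C/m.
Applying ∮E·dA = Q_enc/ε₀ with the end caps contributing no flux:
E = 2k|λ_enc|/r = 2(8.99×10^9)(1.01×10^-7)/(0.108) = 1.68×10^4 N/C.

|E| = 1.68×10^4 N/C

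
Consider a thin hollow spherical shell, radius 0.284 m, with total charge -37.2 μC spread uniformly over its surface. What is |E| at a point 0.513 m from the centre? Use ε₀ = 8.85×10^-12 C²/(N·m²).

E = 1.27e6 V/m

Symmetry ⇒ E = E(r) r̂. Gaussian sphere of radius r = 0.513 m (r > 0.284 m).
The entire shell is enclosed: Q_enc = -3.72×10^-5 C.
By Gauss's law, ∮E·dA = E·4πr² = Q_enc/ε₀.
E = |Q_enc|/(4πε₀r²) = (3.72e-5)/(4π·8.85×10^-12·(0.513)²) = 1.27e6 N/C.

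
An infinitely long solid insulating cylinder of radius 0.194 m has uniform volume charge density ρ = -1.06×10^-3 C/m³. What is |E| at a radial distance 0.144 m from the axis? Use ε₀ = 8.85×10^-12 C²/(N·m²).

|E| = 8.62×10^6 N/C

Choose a coaxial cylinder of radius r = 0.144 m (arbitrary length L) as the Gaussian surface (r < R).
Charge inside radius r per length L is ρ·πr²·L, so λ_enc = ρπr² = -6.905e-5 C/m.
By Gauss's law (flux through the curved wall only), E·2πrL = λ_enc L/ε₀.
E = |λ_enc|/(2πε₀r) = (6.905×10^-5)/(2π·8.85×10^-12·0.144) = 8.62×10^6 N/C.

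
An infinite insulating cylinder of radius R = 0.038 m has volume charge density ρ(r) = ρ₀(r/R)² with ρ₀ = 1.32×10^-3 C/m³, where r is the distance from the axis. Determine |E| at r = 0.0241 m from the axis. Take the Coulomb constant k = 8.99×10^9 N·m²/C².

Coaxial Gaussian cylinder, radius r = 0.0241 m, length L (r < R).
λ_enc = ∫₀^r ρ(r')·2πr' dr' = (2πρ₀/R²)·r^4/4 = 4.844×10^-7 C/m.
Since E is radial and uniform over the curved surface, Φ = E·2πrL = Q_enc/ε₀ = λ_enc L/ε₀.
E = 2k|λ_enc|/r = 2(8.99×10^9)(4.844e-7)/(0.0241) = 3.61×10^5 N/C.

|E| ≈ 3.61×10^5 N/C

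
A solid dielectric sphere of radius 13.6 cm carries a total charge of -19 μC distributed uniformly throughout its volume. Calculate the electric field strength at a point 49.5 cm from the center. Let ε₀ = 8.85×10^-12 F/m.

E = 6.97e5 N/C

By spherical symmetry E is radial; choose a Gaussian sphere of radius r = 49.5 cm (r > R, so the entire charge is enclosed).
Q_enc = -19 μC = -1.90×10^-5 C.
Since E is radial and uniform over the Gaussian sphere, Φ = E·4πr² = Q_enc/ε₀.
E = |Q_enc|/(4πε₀r²) = (1.90×10^-5)/(4π·8.85×10^-12·(0.495)²) = 6.97e5 N/C.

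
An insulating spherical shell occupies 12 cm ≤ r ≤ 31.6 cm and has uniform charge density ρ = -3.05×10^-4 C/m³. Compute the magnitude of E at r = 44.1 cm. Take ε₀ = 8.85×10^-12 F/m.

E ≈ 1.76×10^6 N/C

Use a concentric Gaussian sphere at r = 44.1 cm (r > 31.6 cm, enclosing the whole shell).
Q_enc = ρ·(4π/3)(b³ − a³) = (-3.05e-4)·(4π/3)·((0.316)³ − (0.12)³) = -3.811×10^-5 C.
Since E is radial and uniform over the Gaussian sphere, Φ = E·4πr² = Q_enc/ε₀.
E = |Q_enc|/(4πε₀r²) = (3.811e-5)/(4π·8.85×10^-12·(0.441)²) = 1.76×10^6 N/C.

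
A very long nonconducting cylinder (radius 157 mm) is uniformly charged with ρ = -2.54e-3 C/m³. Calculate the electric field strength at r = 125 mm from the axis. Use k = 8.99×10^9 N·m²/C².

|E| ≈ 1.79×10^7 N/C

Choose a coaxial cylinder of radius r = 125 mm (arbitrary length L) as the Gaussian surface (r < R).
Charge inside radius r per length L is ρ·πr²·L, so λ_enc = ρπr² = -1.247×10^-4 C/m.
By Gauss's law (flux through the curved wall only), E·2πrL = λ_enc L/ε₀.
E = 2k|λ_enc|/r = 2(8.99×10^9)(1.247×10^-4)/(0.125) = 1.79×10^7 N/C.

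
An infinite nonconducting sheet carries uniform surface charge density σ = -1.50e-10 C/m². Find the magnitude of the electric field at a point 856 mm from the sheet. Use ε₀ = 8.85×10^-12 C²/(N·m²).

E = 8.47 N/C

The symmetry is planar: E is normal to the sheet and the same magnitude on both sides. Take a pillbox straddling the sheet with end-cap area A.
Only the two end caps contribute flux: Φ = 2EA. With Q_enc = σA, Gauss's law gives E = |σ|/(2ε₀).
E = |σ|/(2ε₀) = (1.50e-10)/(2·8.85×10^-12) = 8.47 N/C.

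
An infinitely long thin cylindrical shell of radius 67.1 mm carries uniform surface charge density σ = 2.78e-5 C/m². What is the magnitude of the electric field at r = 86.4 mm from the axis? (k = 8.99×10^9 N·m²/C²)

By cylindrical symmetry E is radial; use a coaxial Gaussian cylinder of radius 86.4 mm and length L (r > 67.1 mm).
The whole shell is enclosed: λ_enc = σ·2πR = (2.78×10^-5)·2π·(0.0671) = 1.172×10^-5 C/m.
By Gauss's law (flux through the curved wall only), E·2πrL = λ_enc L/ε₀.
E = 2k|λ_enc|/r = 2(8.99×10^9)(1.172×10^-5)/(0.0864) = 2.44×10^6 N/C.

|E| = 2.44×10^6 V/m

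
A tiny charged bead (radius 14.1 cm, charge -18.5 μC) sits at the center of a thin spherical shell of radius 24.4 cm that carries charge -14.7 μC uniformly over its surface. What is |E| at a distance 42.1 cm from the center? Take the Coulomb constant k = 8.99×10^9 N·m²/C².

1.68e6 V/m

Take a concentric spherical Gaussian surface of radius r = 42.1 cm (r > 24.4 cm, enclosing both).
Q_enc = (-18.5 μC) + (-14.7 μC) = -3.32×10^-5 C.
Applying ∮E·dA = Q_enc/ε₀ with Φ = E(4πr²):
E = k|Q_enc|/r² = (8.99×10^9)(3.32×10^-5)/(0.421)² = 1.68×10^6 N/C.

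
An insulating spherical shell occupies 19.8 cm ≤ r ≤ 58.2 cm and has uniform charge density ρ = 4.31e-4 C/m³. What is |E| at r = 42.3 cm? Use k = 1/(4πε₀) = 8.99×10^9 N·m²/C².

By spherical symmetry E is radial; choose a Gaussian sphere of radius r = 42.3 cm (within the shell material, 19.8 cm < r < 58.2 cm).
Enclosed charge is the volume from a to r: Q_enc = (4π/3)ρ(r³ − a³) = 1.226×10^-4 C.
By Gauss's law, ∮E·dA = E·4πr² = Q_enc/ε₀.
E = k|Q_enc|/r² = (8.99×10^9)(1.226e-4)/(0.423)² = 6.16×10^6 N/C.

E = 6.16e6 N/C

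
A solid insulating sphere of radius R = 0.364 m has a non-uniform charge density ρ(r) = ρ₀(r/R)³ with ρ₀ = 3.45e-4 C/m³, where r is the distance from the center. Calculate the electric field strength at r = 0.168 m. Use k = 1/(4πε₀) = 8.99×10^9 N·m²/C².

Take a concentric spherical Gaussian surface of radius r = 0.168 m (r < R).
Q_enc = ∫₀^r ρ(r')·4πr'² dr' = (4πρ₀/R³) ∫₀^r r'^5 dr' = 4πρ₀ r^6/(6·R³) = 3.368×10^-7 C.
Gauss's law: E·4πr² = Q_enc/ε₀.
E = k|Q_enc|/r² = (8.99×10^9)(3.368×10^-7)/(0.168)² = 1.07×10^5 N/C.

|E| ≈ 1.07×10^5 V/m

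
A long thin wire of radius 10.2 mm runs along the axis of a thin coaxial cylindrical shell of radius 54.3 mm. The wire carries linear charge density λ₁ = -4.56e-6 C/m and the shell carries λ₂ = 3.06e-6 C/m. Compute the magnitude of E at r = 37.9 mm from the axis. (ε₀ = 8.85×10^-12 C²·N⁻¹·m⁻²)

|E| = 2.16×10^6 N/C

By cylindrical symmetry E is radial; use a coaxial Gaussian cylinder of radius 37.9 mm and length L (between the conductors, 10.2 mm < r < 54.3 mm).
The shell at 54.3 mm lies outside the Gaussian surface, so λ_enc = λ₁ = -4.56×10^-6 C/m.
Gauss's law: E·2πrL = λ_enc L/ε₀.
E = |λ_enc|/(2πε₀r) = (4.56×10^-6)/(2π·8.85×10^-12·0.0379) = 2.16×10^6 N/C.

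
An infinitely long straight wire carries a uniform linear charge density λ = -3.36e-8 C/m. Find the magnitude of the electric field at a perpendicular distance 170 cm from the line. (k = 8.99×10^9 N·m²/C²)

E = 355 N/C

Choose a coaxial cylinder of radius r = 170 cm (arbitrary length L) as the Gaussian surface.
Q_enc = λL, so λ_enc = -3.36×10^-8 C/m.
Gauss's law: E·2πrL = λ_enc L/ε₀.
E = 2k|λ_enc|/r = 2(8.99×10^9)(3.36×10^-8)/(1.7) = 355 N/C.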